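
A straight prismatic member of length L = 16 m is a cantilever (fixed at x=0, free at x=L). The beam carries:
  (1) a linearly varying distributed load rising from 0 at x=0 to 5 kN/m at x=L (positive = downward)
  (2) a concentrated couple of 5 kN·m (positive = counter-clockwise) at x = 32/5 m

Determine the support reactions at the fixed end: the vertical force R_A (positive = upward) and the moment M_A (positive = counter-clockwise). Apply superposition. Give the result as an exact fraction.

Load 1 — triangular load w₀=5 kN/m (0→w₀ over full span):
  R_A = w₀L/2 = 5·16/2 = 40 kN
  M_A = w₀L²/3 = 5·16²/3 = 1280/3 kN·m
Load 2 — applied couple M₀=5 kN·m at a=32/5 m (b=L-a=48/5):
  R_A = 0 kN
  M_A = -M₀ = -5 kN·m
Superposition: R_A = 40 kN, M_A = 1265/3 kN·m

R_A = 40 kN, M_A = 1265/3 kN·m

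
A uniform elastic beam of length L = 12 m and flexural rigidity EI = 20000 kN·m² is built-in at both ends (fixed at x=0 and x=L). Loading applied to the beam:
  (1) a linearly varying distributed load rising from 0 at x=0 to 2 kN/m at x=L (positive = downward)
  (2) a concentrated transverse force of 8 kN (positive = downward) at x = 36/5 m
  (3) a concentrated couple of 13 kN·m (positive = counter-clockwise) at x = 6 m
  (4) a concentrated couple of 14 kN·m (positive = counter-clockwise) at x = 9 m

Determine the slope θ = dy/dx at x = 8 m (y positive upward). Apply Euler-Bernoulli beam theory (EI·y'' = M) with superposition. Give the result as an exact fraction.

Load 1 — triangular load w₀=2 kN/m (0→w₀ over full span):
  θ_1 = -w₀(2x(L-x)(L-2x)(x+2L)+x²(L-x)²)/(120LEI) = -2·(2·8·(12-8)·(12-2·8)·(8+2·12)+8²·(12-8)²)/(120·12·20000) = 14/28125 rad
Load 2 — point force P=8 kN at a=36/5 m (b=L-a=24/5):
  θ_2 = Pa²(L-x)(2bL-(3b+a)(L-x))/(2L³EI)  [x>a] = 8·(36/5)²·(12-8)·(2·(24/5)·12-(3·(24/5)+(36/5))·(12-8))/(2·12³·20000) = 54/78125 rad
Load 3 — applied couple M₀=13 kN·m at a=6 m (b=L-a=6):
  θ_3 = (R_Ax²/2 - M_Ax - M₀(x-a))/EI  [x>a] with R_A=13/8, M_A=13/4 = ((13/8)·8²/2 - (13/4)·8 - 13·(8-6))/20000 = 0 rad
Load 4 — applied couple M₀=14 kN·m at a=9 m (b=L-a=3):
  θ_4 = (R_Ax²/2 - M_Ax)/EI  [x≤a] with R_A=21/16, M_A=35/8 = ((21/16)·8²/2 - (35/8)·8)/20000 = 7/20000 rad
Superposition: θ = Σ θ_i = 34627/22500000 rad ≈ 0.001539 rad

θ(8) = 34627/22500000 rad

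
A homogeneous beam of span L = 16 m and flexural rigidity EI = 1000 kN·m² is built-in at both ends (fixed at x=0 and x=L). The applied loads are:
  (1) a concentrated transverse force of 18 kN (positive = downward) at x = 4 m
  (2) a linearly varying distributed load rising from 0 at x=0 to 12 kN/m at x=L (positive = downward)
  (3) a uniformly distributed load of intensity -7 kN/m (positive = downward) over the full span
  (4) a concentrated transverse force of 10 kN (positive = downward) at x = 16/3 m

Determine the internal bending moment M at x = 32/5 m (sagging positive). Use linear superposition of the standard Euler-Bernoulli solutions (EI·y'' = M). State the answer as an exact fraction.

M(32/5) = 67381/6750 kN·m

Load 1 — point force P=18 kN at a=4 m (b=L-a=12):
  M_1 = Pa²(a+3b)(L-x)/L³ - Pa²b/L²  [x>a] = 18·4²·(4+3·12)·(16-(32/5))/16³ - 18·4²·12/16² = 27/2 kN·m
Load 2 — triangular load w₀=12 kN/m (0→w₀ over full span):
  M_2 = 3w₀Lx/20 - w₀L²/30 - w₀x³/(6L) = 3·12·16·(32/5)/20 - 12·16²/30 - 12·(32/5)³/(6·16) = 6144/125 kN·m
Load 3 — uniform load w=-7 kN/m over full span:
  M_3 = wLx/2 - wL²/12 - wx²/2 = (-7)·16·(32/5)/2 - (-7)·16²/12 - (-7)·(32/5)²/2 = -4928/75 kN·m
Load 4 — point force P=10 kN at a=16/3 m (b=L-a=32/3):
  M_4 = Pa²(a+3b)(L-x)/L³ - Pa²b/L²  [x>a] = 10·(16/3)²·((16/3)+3·(32/3))·(16-(32/5))/16³ - 10·(16/3)²·(32/3)/16² = 352/27 kN·m
Superposition: M = Σ M_i = 67381/6750 kN·m ≈ 9.982370 kN·m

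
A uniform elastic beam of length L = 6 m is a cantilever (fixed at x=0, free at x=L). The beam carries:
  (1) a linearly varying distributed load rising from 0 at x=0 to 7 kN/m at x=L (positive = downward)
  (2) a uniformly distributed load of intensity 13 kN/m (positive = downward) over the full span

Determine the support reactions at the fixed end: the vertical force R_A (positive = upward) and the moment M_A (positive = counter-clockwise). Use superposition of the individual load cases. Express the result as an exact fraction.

Load 1 — triangular load w₀=7 kN/m (0→w₀ over full span):
  R_A = w₀L/2 = 7·6/2 = 21 kN
  M_A = w₀L²/3 = 7·6²/3 = 84 kN·m
Load 2 — uniform load w=13 kN/m over full span:
  R_A = wL = 13·6 = 78 kN
  M_A = wL²/2 = 13·6²/2 = 234 kN·m
Superposition: R_A = 99 kN, M_A = 318 kN·m

R_A = 99 kN, M_A = 318 kN·m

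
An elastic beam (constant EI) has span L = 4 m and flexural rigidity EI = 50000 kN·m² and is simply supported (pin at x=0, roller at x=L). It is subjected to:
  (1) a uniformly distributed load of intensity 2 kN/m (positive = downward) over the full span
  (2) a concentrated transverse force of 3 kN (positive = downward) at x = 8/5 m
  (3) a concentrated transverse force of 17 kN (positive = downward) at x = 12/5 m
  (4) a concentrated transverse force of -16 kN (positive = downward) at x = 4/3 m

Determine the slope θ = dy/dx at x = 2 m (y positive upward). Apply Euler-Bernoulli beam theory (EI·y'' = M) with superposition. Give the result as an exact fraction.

Load 1 — uniform load w=2 kN/m over full span:
  θ_1 = -w(L³-6Lx²+4x³)/(24EI) = -2·(4³-6·4·2²+4·2³)/(24·50000) = 0 rad
Load 2 — point force P=3 kN at a=8/5 m (b=L-a=12/5):
  θ_2 = -Pa(2L²-6Lx+3x²+a²)/(6LEI)  [x>a] = -3·(8/5)·(2·4²-6·4·2+3·2²+(8/5)²)/(6·4·50000) = 9/1562500 rad
Load 3 — point force P=17 kN at a=12/5 m (b=L-a=8/5):
  θ_3 = -Pb(L²-b²-3x²)/(6LEI)  [x≤a] = -17·(8/5)·(4²-(8/5)²-3·2²)/(6·4·50000) = -51/1562500 rad
Load 4 — point force P=-16 kN at a=4/3 m (b=L-a=8/3):
  θ_4 = -Pa(2L²-6Lx+3x²+a²)/(6LEI)  [x>a] = -(-16)·(4/3)·(2·4²-6·4·2+3·2²+(4/3)²)/(6·4·50000) = -2/50625 rad
Superposition: θ = Σ θ_i = -4201/63281250 rad ≈ -0.000066 rad

θ(2) = -4201/63281250 rad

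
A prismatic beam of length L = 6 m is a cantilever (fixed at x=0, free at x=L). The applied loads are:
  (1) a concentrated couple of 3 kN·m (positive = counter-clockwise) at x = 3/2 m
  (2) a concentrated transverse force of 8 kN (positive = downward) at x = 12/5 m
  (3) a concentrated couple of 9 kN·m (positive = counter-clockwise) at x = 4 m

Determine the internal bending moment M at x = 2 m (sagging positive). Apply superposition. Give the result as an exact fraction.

Load 1 — applied couple M₀=3 kN·m at a=3/2 m (b=L-a=9/2):
  M_1 = 0  [x>a] = 0 kN·m
Load 2 — point force P=8 kN at a=12/5 m (b=L-a=18/5):
  M_2 = -P(a-x)  [x≤a] = -8·((12/5)-2) = -16/5 kN·m
Load 3 — applied couple M₀=9 kN·m at a=4 m (b=L-a=2):
  M_3 = M₀  [x≤a] = 9 = 9 kN·m
Superposition: M = Σ M_i = 29/5 kN·m ≈ 5.800000 kN·m

M(2) = 29/5 kN·m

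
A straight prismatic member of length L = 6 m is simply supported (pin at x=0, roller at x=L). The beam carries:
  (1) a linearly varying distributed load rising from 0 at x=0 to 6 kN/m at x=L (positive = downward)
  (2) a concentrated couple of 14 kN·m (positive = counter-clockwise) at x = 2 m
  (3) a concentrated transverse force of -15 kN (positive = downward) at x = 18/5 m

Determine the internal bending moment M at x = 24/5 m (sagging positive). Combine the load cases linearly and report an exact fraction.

Load 1 — triangular load w₀=6 kN/m (0→w₀ over full span):
  M_1 = w₀Lx/6 - w₀x³/(6L) = 6·6·(24/5)/6 - 6·(24/5)³/(6·6) = 1296/125 kN·m
Load 2 — applied couple M₀=14 kN·m at a=2 m (b=L-a=4):
  M_2 = M₀x/L - M₀  [x>a] = 14·(24/5)/6 - 14 = -14/5 kN·m
Load 3 — point force P=-15 kN at a=18/5 m (b=L-a=12/5):
  M_3 = Pa(L-x)/L  [x>a] = (-15)·(18/5)·(6-(24/5))/6 = -54/5 kN·m
Superposition: M = Σ M_i = -404/125 kN·m ≈ -3.232000 kN·m

M(24/5) = -404/125 kN·m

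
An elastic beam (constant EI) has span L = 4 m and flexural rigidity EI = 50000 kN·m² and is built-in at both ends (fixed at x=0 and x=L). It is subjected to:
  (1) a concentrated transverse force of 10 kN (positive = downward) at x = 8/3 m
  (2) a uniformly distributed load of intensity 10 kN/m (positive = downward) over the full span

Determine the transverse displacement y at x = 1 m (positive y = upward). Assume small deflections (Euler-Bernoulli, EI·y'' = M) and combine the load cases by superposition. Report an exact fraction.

y(1) = -311/3240000 m

Load 1 — point force P=10 kN at a=8/3 m (b=L-a=4/3):
  y_1 = -Pb²x²(3aL-(3a+b)x)/(6L³EI)  [x≤a] = -10·(4/3)²·1²·(3·(8/3)·4-(3·(8/3)+(4/3))·1)/(6·4³·50000) = -17/810000 m
Load 2 — uniform load w=10 kN/m over full span:
  y_2 = -wx²(L-x)²/(24EI) = -10·1²·(4-1)²/(24·50000) = -3/40000 m
Superposition: y = Σ y_i = -311/3240000 m ≈ -0.000096 m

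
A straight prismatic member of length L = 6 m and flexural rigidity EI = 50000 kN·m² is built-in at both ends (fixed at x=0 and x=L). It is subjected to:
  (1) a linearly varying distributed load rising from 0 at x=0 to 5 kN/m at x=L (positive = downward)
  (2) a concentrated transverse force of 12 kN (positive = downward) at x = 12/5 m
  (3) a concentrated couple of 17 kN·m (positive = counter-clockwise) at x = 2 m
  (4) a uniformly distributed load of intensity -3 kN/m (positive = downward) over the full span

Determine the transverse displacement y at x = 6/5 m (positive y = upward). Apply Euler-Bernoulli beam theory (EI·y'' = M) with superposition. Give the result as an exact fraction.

Load 1 — triangular load w₀=5 kN/m (0→w₀ over full span):
  y_1 = -w₀x²(L-x)²(x+2L)/(120LEI) = -5·(6/5)²·(6-(6/5))²·((6/5)+2·6)/(120·6·50000) = -594/9765625 m
Load 2 — point force P=12 kN at a=12/5 m (b=L-a=18/5):
  y_2 = -Pb²x²(3aL-(3a+b)x)/(6L³EI)  [x≤a] = -12·(18/5)²·(6/5)²·(3·(12/5)·6-(3·(12/5)+(18/5))·(6/5))/(6·6³·50000) = -5103/48828125 m
Load 3 — applied couple M₀=17 kN·m at a=2 m (b=L-a=4):
  y_3 = (R_Ax³/6 - M_Ax²/2)/EI  [x≤a] with R_A=34/9, M_A=0 = ((34/9)·(6/5)³/6 - 0·(6/5)²/2)/50000 = 17/781250 m
Load 4 — uniform load w=-3 kN/m over full span:
  y_4 = -wx²(L-x)²/(24EI) = -(-3)·(6/5)²·(6-(6/5))²/(24·50000) = 162/1953125 m
Superposition: y = Σ y_i = -5921/97656250 m ≈ -0.000061 m

y(6/5) = -5921/97656250 m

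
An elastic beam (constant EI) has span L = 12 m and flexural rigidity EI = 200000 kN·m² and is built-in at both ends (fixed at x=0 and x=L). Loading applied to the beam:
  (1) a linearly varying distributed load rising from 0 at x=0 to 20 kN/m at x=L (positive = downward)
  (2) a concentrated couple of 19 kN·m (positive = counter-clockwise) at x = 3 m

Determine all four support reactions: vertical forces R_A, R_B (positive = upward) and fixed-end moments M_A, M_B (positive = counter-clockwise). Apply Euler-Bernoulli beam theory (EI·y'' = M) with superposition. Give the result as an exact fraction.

Load 1 — triangular load w₀=20 kN/m (0→w₀ over full span):
  R_A = 3w₀L/20 = 3·20·12/20 = 36 kN
  M_A = w₀L²/30 = 20·12²/30 = 96 kN·m
  R_B = 7w₀L/20 = 7·20·12/20 = 84 kN
  M_B = -w₀L²/20 = -20·12²/20 = -144 kN·m
Load 2 — applied couple M₀=19 kN·m at a=3 m (b=L-a=9):
  R_A = 6M₀ab/L³ = 6·19·3·9/12³ = 57/32 kN
  M_A = M₀b(2a-b)/L² = 19·9·(2·3-9)/12² = -57/16 kN·m
  R_B = -6M₀ab/L³ = -6·19·3·9/12³ = -57/32 kN
  M_B = M₀a(2b-a)/L² = 19·3·(2·9-3)/12² = 95/16 kN·m
Superposition: R_A = 1209/32 kN, M_A = 1479/16 kN·m, R_B = 2631/32 kN, M_B = -2209/16 kN·m

R_A = 1209/32 kN, M_A = 1479/16 kN·m, R_B = 2631/32 kN, M_B = -2209/16 kN·m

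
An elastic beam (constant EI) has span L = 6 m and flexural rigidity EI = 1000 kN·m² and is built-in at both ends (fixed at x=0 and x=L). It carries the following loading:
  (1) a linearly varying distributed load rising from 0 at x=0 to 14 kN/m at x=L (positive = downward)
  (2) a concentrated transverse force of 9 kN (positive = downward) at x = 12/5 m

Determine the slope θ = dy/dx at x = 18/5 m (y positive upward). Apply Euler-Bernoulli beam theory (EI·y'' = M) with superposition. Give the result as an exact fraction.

Load 1 — triangular load w₀=14 kN/m (0→w₀ over full span):
  θ_1 = -w₀(2x(L-x)(L-2x)(x+2L)+x²(L-x)²)/(120LEI) = -14·(2·(18/5)·(6-(18/5))·(6-2·(18/5))·((18/5)+2·6)+(18/5)²·(6-(18/5))²)/(120·6·1000) = 378/78125 rad
Load 2 — point force P=9 kN at a=12/5 m (b=L-a=18/5):
  θ_2 = Pa²(L-x)(2bL-(3b+a)(L-x))/(2L³EI)  [x>a] = 9·(12/5)²·(6-(18/5))·(2·(18/5)·6-(3·(18/5)+(12/5))·(6-(18/5)))/(2·6³·1000) = 1296/390625 rad
Superposition: θ = Σ θ_i = 3186/390625 rad ≈ 0.008156 rad

θ(18/5) = 3186/390625 rad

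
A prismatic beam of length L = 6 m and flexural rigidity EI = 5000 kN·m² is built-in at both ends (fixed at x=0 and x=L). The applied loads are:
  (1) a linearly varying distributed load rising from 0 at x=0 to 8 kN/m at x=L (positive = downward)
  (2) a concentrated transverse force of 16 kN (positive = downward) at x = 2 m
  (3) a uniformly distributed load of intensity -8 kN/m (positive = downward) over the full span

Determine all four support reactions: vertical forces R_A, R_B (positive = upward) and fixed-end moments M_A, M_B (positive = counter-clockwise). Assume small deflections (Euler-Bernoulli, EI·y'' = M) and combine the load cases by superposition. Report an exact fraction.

R_A = -668/135 kN, M_A = -8/45 kN·m, R_B = -412/135 kN, M_B = 112/45 kN·m

Load 1 — triangular load w₀=8 kN/m (0→w₀ over full span):
  R_A = 3w₀L/20 = 3·8·6/20 = 36/5 kN
  M_A = w₀L²/30 = 8·6²/30 = 48/5 kN·m
  R_B = 7w₀L/20 = 7·8·6/20 = 84/5 kN
  M_B = -w₀L²/20 = -8·6²/20 = -72/5 kN·m
Load 2 — point force P=16 kN at a=2 m (b=L-a=4):
  R_A = Pb²(3a+b)/L³ = 16·4²·(3·2+4)/6³ = 320/27 kN
  M_A = Pab²/L² = 16·2·4²/6² = 128/9 kN·m
  R_B = Pa²(a+3b)/L³ = 16·2²·(2+3·4)/6³ = 112/27 kN
  M_B = -Pa²b/L² = -16·2²·4/6² = -64/9 kN·m
Load 3 — uniform load w=-8 kN/m over full span:
  R_A = wL/2 = (-8)·6/2 = -24 kN
  M_A = wL²/12 = (-8)·6²/12 = -24 kN·m
  R_B = wL/2 = (-8)·6/2 = -24 kN
  M_B = -wL²/12 = -(-8)·6²/12 = 24 kN·m
Superposition: R_A = -668/135 kN, M_A = -8/45 kN·m, R_B = -412/135 kN, M_B = 112/45 kN·m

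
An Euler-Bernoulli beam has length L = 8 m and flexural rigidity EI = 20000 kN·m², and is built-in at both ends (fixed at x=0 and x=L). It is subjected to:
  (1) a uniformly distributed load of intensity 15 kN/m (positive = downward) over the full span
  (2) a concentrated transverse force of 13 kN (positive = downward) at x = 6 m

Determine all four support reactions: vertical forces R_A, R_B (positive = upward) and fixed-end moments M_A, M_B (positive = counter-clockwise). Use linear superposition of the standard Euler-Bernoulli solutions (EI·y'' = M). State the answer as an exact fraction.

Load 1 — uniform load w=15 kN/m over full span:
  R_A = wL/2 = 15·8/2 = 60 kN
  M_A = wL²/12 = 15·8²/12 = 80 kN·m
  R_B = wL/2 = 15·8/2 = 60 kN
  M_B = -wL²/12 = -15·8²/12 = -80 kN·m
Load 2 — point force P=13 kN at a=6 m (b=L-a=2):
  R_A = Pb²(3a+b)/L³ = 13·2²·(3·6+2)/8³ = 65/32 kN
  M_A = Pab²/L² = 13·6·2²/8² = 39/8 kN·m
  R_B = Pa²(a+3b)/L³ = 13·6²·(6+3·2)/8³ = 351/32 kN
  M_B = -Pa²b/L² = -13·6²·2/8² = -117/8 kN·m
Superposition: R_A = 1985/32 kN, M_A = 679/8 kN·m, R_B = 2271/32 kN, M_B = -757/8 kN·m

R_A = 1985/32 kN, M_A = 679/8 kN·m, R_B = 2271/32 kN, M_B = -757/8 kN·m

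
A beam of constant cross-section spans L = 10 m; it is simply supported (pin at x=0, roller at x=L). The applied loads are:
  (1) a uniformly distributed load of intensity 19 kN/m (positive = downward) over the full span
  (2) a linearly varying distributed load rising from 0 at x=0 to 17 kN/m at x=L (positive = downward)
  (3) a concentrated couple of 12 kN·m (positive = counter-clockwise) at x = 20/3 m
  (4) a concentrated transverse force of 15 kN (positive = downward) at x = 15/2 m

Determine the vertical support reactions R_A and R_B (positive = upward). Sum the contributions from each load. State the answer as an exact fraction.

R_A = 7697/60 kN, R_B = 9703/60 kN

Load 1 — uniform load w=19 kN/m over full span:
  R_A = wL/2 = 19·10/2 = 95 kN
  R_B = wL/2 = 19·10/2 = 95 kN
Load 2 — triangular load w₀=17 kN/m (0→w₀ over full span):
  R_A = w₀L/6 = 17·10/6 = 85/3 kN
  R_B = w₀L/3 = 17·10/3 = 170/3 kN
Load 3 — applied couple M₀=12 kN·m at a=20/3 m (b=L-a=10/3):
  R_A = M₀/L = 12/10 = 6/5 kN
  R_B = -M₀/L = -12/10 = -6/5 kN
Load 4 — point force P=15 kN at a=15/2 m (b=L-a=5/2):
  R_A = Pb/L = 15·(5/2)/10 = 15/4 kN
  R_B = Pa/L = 15·(15/2)/10 = 45/4 kN
Superposition: R_A = 7697/60 kN, R_B = 9703/60 kN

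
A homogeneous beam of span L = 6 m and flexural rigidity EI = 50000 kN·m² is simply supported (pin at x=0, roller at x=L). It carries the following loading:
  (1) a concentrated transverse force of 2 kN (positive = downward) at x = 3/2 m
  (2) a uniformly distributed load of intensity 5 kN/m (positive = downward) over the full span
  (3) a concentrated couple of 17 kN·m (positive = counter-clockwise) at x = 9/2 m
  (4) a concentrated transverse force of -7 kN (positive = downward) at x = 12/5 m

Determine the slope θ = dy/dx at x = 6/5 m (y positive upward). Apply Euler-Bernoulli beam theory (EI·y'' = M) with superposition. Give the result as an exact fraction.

θ(6/5) = -18583/25000000 rad

Load 1 — point force P=2 kN at a=3/2 m (b=L-a=9/2):
  θ_1 = -Pb(L²-b²-3x²)/(6LEI)  [x≤a] = -2·(9/2)·(6²-(9/2)²-3·(6/5)²)/(6·6·50000) = -1143/20000000 rad
Load 2 — uniform load w=5 kN/m over full span:
  θ_2 = -w(L³-6Lx²+4x³)/(24EI) = -5·(6³-6·6·(6/5)²+4·(6/5)³)/(24·50000) = -891/1250000 rad
Load 3 — applied couple M₀=17 kN·m at a=9/2 m (b=L-a=3/2):
  θ_3 = (M₀x²/(2L)+C₁)/EI  [x≤a] with C₁=M₀(3b²-L²)/(6L)=-221/16 = (17·(6/5)²/(2·6)+(-221/16))/50000 = -4709/20000000 rad
Load 4 — point force P=-7 kN at a=12/5 m (b=L-a=18/5):
  θ_4 = -Pb(L²-b²-3x²)/(6LEI)  [x≤a] = -(-7)·(18/5)·(6²-(18/5)²-3·(6/5)²)/(6·6·50000) = 819/3125000 rad
Superposition: θ = Σ θ_i = -18583/25000000 rad ≈ -0.000743 rad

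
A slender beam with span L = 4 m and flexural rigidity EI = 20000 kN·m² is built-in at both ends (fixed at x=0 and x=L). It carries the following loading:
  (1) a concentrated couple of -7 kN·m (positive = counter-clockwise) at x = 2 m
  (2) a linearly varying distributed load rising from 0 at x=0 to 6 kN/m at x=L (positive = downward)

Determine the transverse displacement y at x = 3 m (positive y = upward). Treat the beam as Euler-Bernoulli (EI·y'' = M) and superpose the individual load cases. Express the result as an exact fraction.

y(3) = -67/800000 m

Load 1 — applied couple M₀=-7 kN·m at a=2 m (b=L-a=2):
  y_1 = (R_Ax³/6 - M_Ax²/2 - M₀(x-a)²/2)/EI  [x>a] with R_A=-21/8, M_A=-7/4 = ((-21/8)·3³/6 - (-7/4)·3²/2 - (-7)·(3-2)²/2)/20000 = -7/320000 m
Load 2 — triangular load w₀=6 kN/m (0→w₀ over full span):
  y_2 = -w₀x²(L-x)²(x+2L)/(120LEI) = -6·3²·(4-3)²·(3+2·4)/(120·4·20000) = -99/1600000 m
Superposition: y = Σ y_i = -67/800000 m ≈ -0.000084 m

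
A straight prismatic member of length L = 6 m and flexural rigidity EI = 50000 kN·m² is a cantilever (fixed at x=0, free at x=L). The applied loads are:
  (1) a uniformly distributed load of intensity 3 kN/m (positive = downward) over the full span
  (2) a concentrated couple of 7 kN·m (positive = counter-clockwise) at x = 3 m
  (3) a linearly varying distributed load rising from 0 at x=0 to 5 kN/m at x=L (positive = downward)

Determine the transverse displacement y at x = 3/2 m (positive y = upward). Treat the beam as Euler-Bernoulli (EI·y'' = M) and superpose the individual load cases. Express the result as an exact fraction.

Load 1 — uniform load w=3 kN/m over full span:
  y_1 = -wx²(x²-4Lx+6L²)/(24EI) = -3·(3/2)²·((3/2)²-4·6·(3/2)+6·6²)/(24·50000) = -6561/6400000 m
Load 2 — applied couple M₀=7 kN·m at a=3 m (b=L-a=3):
  y_2 = M₀x²/(2EI)  [x≤a] = 7·(3/2)²/(2·50000) = 63/400000 m
Load 3 — triangular load w₀=5 kN/m (0→w₀ over full span):
  y_3 = (w₀Lx³/12-w₀L²x²/6-w₀x⁵/(120L))/EI = (5·6·(3/2)³/12-5·6²·(3/2)²/6-5·(3/2)⁵/(120·6))/50000 = -30267/25600000 m
Superposition: y = Σ y_i = -52479/25600000 m ≈ -0.002050 m

y(3/2) = -52479/25600000 m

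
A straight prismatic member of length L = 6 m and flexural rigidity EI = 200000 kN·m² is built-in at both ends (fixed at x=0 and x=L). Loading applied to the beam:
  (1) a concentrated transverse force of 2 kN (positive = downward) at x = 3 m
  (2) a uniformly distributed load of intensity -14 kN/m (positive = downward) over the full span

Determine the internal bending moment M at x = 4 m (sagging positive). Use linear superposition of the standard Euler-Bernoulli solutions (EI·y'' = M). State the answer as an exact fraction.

M(4) = -27/2 kN·m

Load 1 — point force P=2 kN at a=3 m (b=L-a=3):
  M_1 = Pa²(a+3b)(L-x)/L³ - Pa²b/L²  [x>a] = 2·3²·(3+3·3)·(6-4)/6³ - 2·3²·3/6² = 1/2 kN·m
Load 2 — uniform load w=-14 kN/m over full span:
  M_2 = wLx/2 - wL²/12 - wx²/2 = (-14)·6·4/2 - (-14)·6²/12 - (-14)·4²/2 = -14 kN·m
Superposition: M = Σ M_i = -27/2 kN·m ≈ -13.500000 kN·m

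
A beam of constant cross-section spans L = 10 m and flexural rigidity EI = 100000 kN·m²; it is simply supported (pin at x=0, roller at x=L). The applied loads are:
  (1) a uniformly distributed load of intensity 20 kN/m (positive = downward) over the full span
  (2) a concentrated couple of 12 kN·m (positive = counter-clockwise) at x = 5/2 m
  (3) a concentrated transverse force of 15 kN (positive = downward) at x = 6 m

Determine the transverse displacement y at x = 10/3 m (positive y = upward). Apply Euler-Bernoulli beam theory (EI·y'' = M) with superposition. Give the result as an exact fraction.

Load 1 — uniform load w=20 kN/m over full span:
  y_1 = -wx(L³-2Lx²+x³)/(24EI) = -20·(10/3)·(10³-2·10·(10/3)²+(10/3)³)/(24·100000) = -11/486 m
Load 2 — applied couple M₀=12 kN·m at a=5/2 m (b=L-a=15/2):
  y_2 = (M₀x³/(6L)-M₀(x-a)²/2+C₁x)/EI  [x>a] with C₁=M₀(3b²-L²)/(6L)=55/4 = (12·(10/3)³/(6·10)-12·((10/3)-(5/2))²/2+(55/4)·(10/3))/100000 = 53/108000 m
Load 3 — point force P=15 kN at a=6 m (b=L-a=4):
  y_3 = -Pbx(L²-b²-x²)/(6LEI)  [x≤a] = -15·4·(10/3)·(10²-4²-(10/3)²)/(6·10·100000) = -41/16875 m
Superposition: y = Σ y_i = -119423/4860000 m ≈ -0.024573 m

y(10/3) = -119423/4860000 m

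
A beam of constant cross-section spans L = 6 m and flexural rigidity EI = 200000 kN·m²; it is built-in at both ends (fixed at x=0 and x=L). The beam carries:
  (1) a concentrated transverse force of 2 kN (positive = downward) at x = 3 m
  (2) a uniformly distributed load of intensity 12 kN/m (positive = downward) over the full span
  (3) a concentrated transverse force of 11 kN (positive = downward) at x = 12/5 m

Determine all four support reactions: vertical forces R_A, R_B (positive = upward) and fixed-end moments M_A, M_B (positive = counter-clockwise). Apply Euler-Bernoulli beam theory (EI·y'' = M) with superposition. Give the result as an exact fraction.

R_A = 5516/125 kN, M_A = 11751/250 kN·m, R_B = 5109/125 kN, M_B = -10959/250 kN·m

Load 1 — point force P=2 kN at a=3 m (b=L-a=3):
  R_A = Pb²(3a+b)/L³ = 2·3²·(3·3+3)/6³ = 1 kN
  M_A = Pab²/L² = 2·3·3²/6² = 3/2 kN·m
  R_B = Pa²(a+3b)/L³ = 2·3²·(3+3·3)/6³ = 1 kN
  M_B = -Pa²b/L² = -2·3²·3/6² = -3/2 kN·m
Load 2 — uniform load w=12 kN/m over full span:
  R_A = wL/2 = 12·6/2 = 36 kN
  M_A = wL²/12 = 12·6²/12 = 36 kN·m
  R_B = wL/2 = 12·6/2 = 36 kN
  M_B = -wL²/12 = -12·6²/12 = -36 kN·m
Load 3 — point force P=11 kN at a=12/5 m (b=L-a=18/5):
  R_A = Pb²(3a+b)/L³ = 11·(18/5)²·(3·(12/5)+(18/5))/6³ = 891/125 kN
  M_A = Pab²/L² = 11·(12/5)·(18/5)²/6² = 1188/125 kN·m
  R_B = Pa²(a+3b)/L³ = 11·(12/5)²·((12/5)+3·(18/5))/6³ = 484/125 kN
  M_B = -Pa²b/L² = -11·(12/5)²·(18/5)/6² = -792/125 kN·m
Superposition: R_A = 5516/125 kN, M_A = 11751/250 kN·m, R_B = 5109/125 kN, M_B = -10959/250 kN·m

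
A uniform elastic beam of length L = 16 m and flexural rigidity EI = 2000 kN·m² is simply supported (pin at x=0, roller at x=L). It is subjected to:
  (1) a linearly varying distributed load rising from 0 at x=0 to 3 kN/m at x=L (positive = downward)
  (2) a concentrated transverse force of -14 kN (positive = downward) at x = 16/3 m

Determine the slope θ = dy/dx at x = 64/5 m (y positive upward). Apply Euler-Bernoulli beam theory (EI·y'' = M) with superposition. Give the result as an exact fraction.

Load 1 — triangular load w₀=3 kN/m (0→w₀ over full span):
  θ_1 = -w₀(7L⁴-30L²x²+15x⁴)/(360LEI) = -3·(7·16⁴-30·16²·(64/5)²+15·(64/5)⁴)/(360·16·2000) = 24224/234375 rad
Load 2 — point force P=-14 kN at a=16/3 m (b=L-a=32/3):
  θ_2 = -Pa(2L²-6Lx+3x²+a²)/(6LEI)  [x>a] = -(-14)·(16/3)·(2·16²-6·16·(64/5)+3·(64/5)²+(16/3)²)/(6·16·2000) = -19376/253125 rad
Superposition: θ = Σ θ_i = 169648/6328125 rad ≈ 0.026809 rad

θ(64/5) = 169648/6328125 rad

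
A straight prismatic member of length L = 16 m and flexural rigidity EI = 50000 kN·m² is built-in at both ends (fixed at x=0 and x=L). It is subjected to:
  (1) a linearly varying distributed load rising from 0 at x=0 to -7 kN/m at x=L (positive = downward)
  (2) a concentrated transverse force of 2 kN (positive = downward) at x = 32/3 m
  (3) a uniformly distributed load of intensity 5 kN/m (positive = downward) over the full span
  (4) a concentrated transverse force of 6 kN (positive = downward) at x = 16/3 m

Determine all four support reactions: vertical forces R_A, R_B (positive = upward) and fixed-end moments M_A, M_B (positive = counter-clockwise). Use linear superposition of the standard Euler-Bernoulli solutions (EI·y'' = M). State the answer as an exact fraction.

Load 1 — triangular load w₀=-7 kN/m (0→w₀ over full span):
  R_A = 3w₀L/20 = 3·(-7)·16/20 = -84/5 kN
  M_A = w₀L²/30 = (-7)·16²/30 = -896/15 kN·m
  R_B = 7w₀L/20 = 7·(-7)·16/20 = -196/5 kN
  M_B = -w₀L²/20 = -(-7)·16²/20 = 448/5 kN·m
Load 2 — point force P=2 kN at a=32/3 m (b=L-a=16/3):
  R_A = Pb²(3a+b)/L³ = 2·(16/3)²·(3·(32/3)+(16/3))/16³ = 14/27 kN
  M_A = Pab²/L² = 2·(32/3)·(16/3)²/16² = 64/27 kN·m
  R_B = Pa²(a+3b)/L³ = 2·(32/3)²·((32/3)+3·(16/3))/16³ = 40/27 kN
  M_B = -Pa²b/L² = -2·(32/3)²·(16/3)/16² = -128/27 kN·m
Load 3 — uniform load w=5 kN/m over full span:
  R_A = wL/2 = 5·16/2 = 40 kN
  M_A = wL²/12 = 5·16²/12 = 320/3 kN·m
  R_B = wL/2 = 5·16/2 = 40 kN
  M_B = -wL²/12 = -5·16²/12 = -320/3 kN·m
Load 4 — point force P=6 kN at a=16/3 m (b=L-a=32/3):
  R_A = Pb²(3a+b)/L³ = 6·(32/3)²·(3·(16/3)+(32/3))/16³ = 40/9 kN
  M_A = Pab²/L² = 6·(16/3)·(32/3)²/16² = 128/9 kN·m
  R_B = Pa²(a+3b)/L³ = 6·(16/3)²·((16/3)+3·(32/3))/16³ = 14/9 kN
  M_B = -Pa²b/L² = -6·(16/3)²·(32/3)/16² = -64/9 kN·m
Superposition: R_A = 3802/135 kN, M_A = 8576/135 kN·m, R_B = 518/135 kN, M_B = -3904/135 kN·m

R_A = 3802/135 kN, M_A = 8576/135 kN·m, R_B = 518/135 kN, M_B = -3904/135 kN·m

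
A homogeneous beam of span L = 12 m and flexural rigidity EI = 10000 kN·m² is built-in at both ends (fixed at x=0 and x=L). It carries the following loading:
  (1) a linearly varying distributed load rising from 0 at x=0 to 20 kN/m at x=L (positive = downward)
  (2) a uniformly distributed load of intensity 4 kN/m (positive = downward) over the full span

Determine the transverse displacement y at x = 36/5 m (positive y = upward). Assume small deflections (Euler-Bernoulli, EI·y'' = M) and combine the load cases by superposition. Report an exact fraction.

Load 1 — triangular load w₀=20 kN/m (0→w₀ over full span):
  y_1 = -w₀x²(L-x)²(x+2L)/(120LEI) = -20·(36/5)²·(12-(36/5))²·((36/5)+2·12)/(120·12·10000) = -101088/1953125 m
Load 2 — uniform load w=4 kN/m over full span:
  y_2 = -wx²(L-x)²/(24EI) = -4·(36/5)²·(12-(36/5))²/(24·10000) = -7776/390625 m
Superposition: y = Σ y_i = -139968/1953125 m ≈ -0.071664 m

y(36/5) = -139968/1953125 m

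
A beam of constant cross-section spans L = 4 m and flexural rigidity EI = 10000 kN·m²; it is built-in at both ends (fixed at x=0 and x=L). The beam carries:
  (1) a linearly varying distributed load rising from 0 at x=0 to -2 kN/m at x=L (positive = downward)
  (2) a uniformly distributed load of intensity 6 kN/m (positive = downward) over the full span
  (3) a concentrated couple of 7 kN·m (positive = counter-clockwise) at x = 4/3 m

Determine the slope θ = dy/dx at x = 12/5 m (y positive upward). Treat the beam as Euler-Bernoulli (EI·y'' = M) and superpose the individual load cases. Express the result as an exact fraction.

θ(12/5) = 137/2343750 rad

Load 1 — triangular load w₀=-2 kN/m (0→w₀ over full span):
  θ_1 = -w₀(2x(L-x)(L-2x)(x+2L)+x²(L-x)²)/(120LEI) = -(-2)·(2·(12/5)·(4-(12/5))·(4-2·(12/5))·((12/5)+2·4)+(12/5)²·(4-(12/5))²)/(120·4·10000) = -8/390625 rad
Load 2 — uniform load w=6 kN/m over full span:
  θ_2 = -wx(L-x)(L-2x)/(12EI) = -6·(12/5)·(4-(12/5))·(4-2·(12/5))/(12·10000) = 12/78125 rad
Load 3 — applied couple M₀=7 kN·m at a=4/3 m (b=L-a=8/3):
  θ_3 = (R_Ax²/2 - M_Ax - M₀(x-a))/EI  [x>a] with R_A=7/3, M_A=0 = ((7/3)·(12/5)²/2 - 0·(12/5) - 7·((12/5)-(4/3)))/10000 = -7/93750 rad
Superposition: θ = Σ θ_i = 137/2343750 rad ≈ 0.000058 rad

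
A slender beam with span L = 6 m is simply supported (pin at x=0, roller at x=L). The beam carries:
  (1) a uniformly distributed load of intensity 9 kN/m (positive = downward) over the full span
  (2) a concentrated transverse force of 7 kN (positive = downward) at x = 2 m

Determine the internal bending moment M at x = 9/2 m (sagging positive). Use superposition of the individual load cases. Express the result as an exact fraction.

M(9/2) = 271/8 kN·m

Load 1 — uniform load w=9 kN/m over full span:
  M_1 = wx(L-x)/2 = 9·(9/2)·(6-(9/2))/2 = 243/8 kN·m
Load 2 — point force P=7 kN at a=2 m (b=L-a=4):
  M_2 = Pa(L-x)/L  [x>a] = 7·2·(6-(9/2))/6 = 7/2 kN·m
Superposition: M = Σ M_i = 271/8 kN·m ≈ 33.875000 kN·m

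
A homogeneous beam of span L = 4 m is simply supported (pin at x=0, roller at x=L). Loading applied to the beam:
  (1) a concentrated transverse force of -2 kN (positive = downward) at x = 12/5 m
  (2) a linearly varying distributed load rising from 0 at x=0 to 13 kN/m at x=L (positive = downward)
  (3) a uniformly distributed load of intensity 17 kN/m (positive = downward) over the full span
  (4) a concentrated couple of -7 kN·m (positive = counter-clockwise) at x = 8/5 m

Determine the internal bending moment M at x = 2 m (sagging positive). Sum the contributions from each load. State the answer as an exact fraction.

Load 1 — point force P=-2 kN at a=12/5 m (b=L-a=8/5):
  M_1 = Pbx/L  [x≤a] = (-2)·(8/5)·2/4 = -8/5 kN·m
Load 2 — triangular load w₀=13 kN/m (0→w₀ over full span):
  M_2 = w₀Lx/6 - w₀x³/(6L) = 13·4·2/6 - 13·2³/(6·4) = 13 kN·m
Load 3 — uniform load w=17 kN/m over full span:
  M_3 = wx(L-x)/2 = 17·2·(4-2)/2 = 34 kN·m
Load 4 — applied couple M₀=-7 kN·m at a=8/5 m (b=L-a=12/5):
  M_4 = M₀x/L - M₀  [x>a] = (-7)·2/4 - (-7) = 7/2 kN·m
Superposition: M = Σ M_i = 489/10 kN·m ≈ 48.900000 kN·m

M(2) = 489/10 kN·m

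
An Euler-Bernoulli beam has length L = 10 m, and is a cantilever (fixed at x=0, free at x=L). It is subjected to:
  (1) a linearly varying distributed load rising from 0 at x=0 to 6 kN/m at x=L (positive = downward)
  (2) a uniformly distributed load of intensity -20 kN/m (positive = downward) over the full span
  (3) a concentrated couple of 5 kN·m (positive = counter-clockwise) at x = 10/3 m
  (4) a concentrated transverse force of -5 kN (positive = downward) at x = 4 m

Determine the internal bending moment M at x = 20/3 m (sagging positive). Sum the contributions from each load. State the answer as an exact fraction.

M(20/3) = 2200/27 kN·m

Load 1 — triangular load w₀=6 kN/m (0→w₀ over full span):
  M_1 = w₀Lx/2 - w₀L²/3 - w₀x³/(6L) = 6·10·(20/3)/2 - 6·10²/3 - 6·(20/3)³/(6·10) = -800/27 kN·m
Load 2 — uniform load w=-20 kN/m over full span:
  M_2 = -w(L-x)²/2 = -(-20)·(10-(20/3))²/2 = 1000/9 kN·m
Load 3 — applied couple M₀=5 kN·m at a=10/3 m (b=L-a=20/3):
  M_3 = 0  [x>a] = 0 kN·m
Load 4 — point force P=-5 kN at a=4 m (b=L-a=6):
  M_4 = 0  [x>a] = 0 kN·m
Superposition: M = Σ M_i = 2200/27 kN·m ≈ 81.481481 kN·m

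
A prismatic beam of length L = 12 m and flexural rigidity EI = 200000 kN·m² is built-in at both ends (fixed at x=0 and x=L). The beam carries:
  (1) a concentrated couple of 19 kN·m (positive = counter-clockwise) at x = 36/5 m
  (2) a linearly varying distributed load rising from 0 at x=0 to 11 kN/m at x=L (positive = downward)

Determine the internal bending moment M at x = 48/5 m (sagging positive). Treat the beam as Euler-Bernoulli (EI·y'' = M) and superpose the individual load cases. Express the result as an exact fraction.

M(48/5) = -27/25 kN·m

Load 1 — applied couple M₀=19 kN·m at a=36/5 m (b=L-a=24/5):
  M_1 = R_Ax - M_A - M₀  [x>a] with R_A=57/25, M_A=152/25 = (57/25)·(48/5) - (152/25) - 19 = -399/125 kN·m
Load 2 — triangular load w₀=11 kN/m (0→w₀ over full span):
  M_2 = 3w₀Lx/20 - w₀L²/30 - w₀x³/(6L) = 3·11·12·(48/5)/20 - 11·12²/30 - 11·(48/5)³/(6·12) = 264/125 kN·m
Superposition: M = Σ M_i = -27/25 kN·m ≈ -1.080000 kN·m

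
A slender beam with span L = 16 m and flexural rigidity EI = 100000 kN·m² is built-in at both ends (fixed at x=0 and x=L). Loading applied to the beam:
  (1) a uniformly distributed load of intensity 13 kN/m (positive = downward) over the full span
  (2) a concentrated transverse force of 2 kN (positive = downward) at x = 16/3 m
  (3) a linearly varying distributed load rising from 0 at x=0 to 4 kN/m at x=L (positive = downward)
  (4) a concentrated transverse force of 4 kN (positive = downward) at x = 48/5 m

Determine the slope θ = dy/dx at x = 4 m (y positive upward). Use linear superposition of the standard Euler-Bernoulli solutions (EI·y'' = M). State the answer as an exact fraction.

Load 1 — uniform load w=13 kN/m over full span:
  θ_1 = -wx(L-x)(L-2x)/(12EI) = -13·4·(16-4)·(16-2·4)/(12·100000) = -13/3125 rad
Load 2 — point force P=2 kN at a=16/3 m (b=L-a=32/3):
  θ_2 = -Pb²x(2aL-(3a+b)x)/(2L³EI)  [x≤a] = -2·(32/3)²·4·(2·(16/3)·16-(3·(16/3)+(32/3))·4)/(2·16³·100000) = -2/28125 rad
Load 3 — triangular load w₀=4 kN/m (0→w₀ over full span):
  θ_3 = -w₀(2x(L-x)(L-2x)(x+2L)+x²(L-x)²)/(120LEI) = -4·(2·4·(16-4)·(16-2·4)·(4+2·16)+4²·(16-4)²)/(120·16·100000) = -39/62500 rad
Load 4 — point force P=4 kN at a=48/5 m (b=L-a=32/5):
  θ_4 = -Pb²x(2aL-(3a+b)x)/(2L³EI)  [x≤a] = -4·(32/5)²·4·(2·(48/5)·16-(3·(48/5)+(32/5))·4)/(2·16³·100000) = -52/390625 rad
Superposition: θ = Σ θ_i = -70147/14062500 rad ≈ -0.004988 rad

θ(4) = -70147/14062500 rad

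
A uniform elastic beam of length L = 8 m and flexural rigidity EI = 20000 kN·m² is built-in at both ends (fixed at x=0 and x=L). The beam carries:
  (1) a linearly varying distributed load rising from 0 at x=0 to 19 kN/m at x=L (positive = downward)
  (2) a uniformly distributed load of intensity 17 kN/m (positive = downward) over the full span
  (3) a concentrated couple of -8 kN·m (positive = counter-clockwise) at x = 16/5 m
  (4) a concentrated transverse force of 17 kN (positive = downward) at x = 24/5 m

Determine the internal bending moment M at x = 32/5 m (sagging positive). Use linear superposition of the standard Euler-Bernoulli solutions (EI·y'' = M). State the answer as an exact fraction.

M(32/5) = -7912/1875 kN·m

Load 1 — triangular load w₀=19 kN/m (0→w₀ over full span):
  M_1 = 3w₀Lx/20 - w₀L²/30 - w₀x³/(6L) = 3·19·8·(32/5)/20 - 19·8²/30 - 19·(32/5)³/(6·8) = 608/375 kN·m
Load 2 — uniform load w=17 kN/m over full span:
  M_2 = wLx/2 - wL²/12 - wx²/2 = 17·8·(32/5)/2 - 17·8²/12 - 17·(32/5)²/2 = -272/75 kN·m
Load 3 — applied couple M₀=-8 kN·m at a=16/5 m (b=L-a=24/5):
  M_3 = R_Ax - M_A - M₀  [x>a] with R_A=-36/25, M_A=-24/25 = (-36/25)·(32/5) - (-24/25) - (-8) = -32/125 kN·m
Load 4 — point force P=17 kN at a=24/5 m (b=L-a=16/5):
  M_4 = Pa²(a+3b)(L-x)/L³ - Pa²b/L²  [x>a] = 17·(24/5)²·((24/5)+3·(16/5))·(8-(32/5))/8³ - 17·(24/5)²·(16/5)/8² = -1224/625 kN·m
Superposition: M = Σ M_i = -7912/1875 kN·m ≈ -4.219733 kN·m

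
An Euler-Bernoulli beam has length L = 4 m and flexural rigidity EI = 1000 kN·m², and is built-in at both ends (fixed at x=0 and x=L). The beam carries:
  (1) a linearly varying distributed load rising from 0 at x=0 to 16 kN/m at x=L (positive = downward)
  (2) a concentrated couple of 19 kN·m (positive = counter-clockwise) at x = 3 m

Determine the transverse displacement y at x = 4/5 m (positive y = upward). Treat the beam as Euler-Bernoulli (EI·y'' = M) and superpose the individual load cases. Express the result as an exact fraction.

y(4/5) = -315599/93750000 m

Load 1 — triangular load w₀=16 kN/m (0→w₀ over full span):
  y_1 = -w₀x²(L-x)²(x+2L)/(120LEI) = -16·(4/5)²·(4-(4/5))²·((4/5)+2·4)/(120·4·1000) = -11264/5859375 m
Load 2 — applied couple M₀=19 kN·m at a=3 m (b=L-a=1):
  y_2 = (R_Ax³/6 - M_Ax²/2)/EI  [x≤a] with R_A=171/32, M_A=95/16 = ((171/32)·(4/5)³/6 - (95/16)·(4/5)²/2)/1000 = -361/250000 m
Superposition: y = Σ y_i = -315599/93750000 m ≈ -0.003366 m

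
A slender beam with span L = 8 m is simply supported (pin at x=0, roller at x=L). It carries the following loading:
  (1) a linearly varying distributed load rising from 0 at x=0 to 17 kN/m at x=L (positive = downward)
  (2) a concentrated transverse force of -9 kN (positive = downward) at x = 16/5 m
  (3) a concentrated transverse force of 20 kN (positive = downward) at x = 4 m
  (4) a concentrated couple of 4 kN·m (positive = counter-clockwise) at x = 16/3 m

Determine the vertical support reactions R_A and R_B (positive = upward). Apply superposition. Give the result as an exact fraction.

Load 1 — triangular load w₀=17 kN/m (0→w₀ over full span):
  R_A = w₀L/6 = 17·8/6 = 68/3 kN
  R_B = w₀L/3 = 17·8/3 = 136/3 kN
Load 2 — point force P=-9 kN at a=16/5 m (b=L-a=24/5):
  R_A = Pb/L = (-9)·(24/5)/8 = -27/5 kN
  R_B = Pa/L = (-9)·(16/5)/8 = -18/5 kN
Load 3 — point force P=20 kN at a=4 m (b=L-a=4):
  R_A = Pb/L = 20·4/8 = 10 kN
  R_B = Pa/L = 20·4/8 = 10 kN
Load 4 — applied couple M₀=4 kN·m at a=16/3 m (b=L-a=8/3):
  R_A = M₀/L = 4/8 = 1/2 kN
  R_B = -M₀/L = -4/8 = -1/2 kN
Superposition: R_A = 833/30 kN, R_B = 1537/30 kN

R_A = 833/30 kN, R_B = 1537/30 kN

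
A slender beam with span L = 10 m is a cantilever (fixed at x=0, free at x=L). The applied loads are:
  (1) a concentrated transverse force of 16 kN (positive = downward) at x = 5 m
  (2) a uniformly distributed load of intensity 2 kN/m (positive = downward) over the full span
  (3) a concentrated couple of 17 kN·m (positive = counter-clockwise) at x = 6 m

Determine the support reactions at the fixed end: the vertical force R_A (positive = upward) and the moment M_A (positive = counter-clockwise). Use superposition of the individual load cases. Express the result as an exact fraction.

Load 1 — point force P=16 kN at a=5 m (b=L-a=5):
  R_A = P = 16 kN
  M_A = Pa = 16·5 = 80 kN·m
Load 2 — uniform load w=2 kN/m over full span:
  R_A = wL = 2·10 = 20 kN
  M_A = wL²/2 = 2·10²/2 = 100 kN·m
Load 3 — applied couple M₀=17 kN·m at a=6 m (b=L-a=4):
  R_A = 0 kN
  M_A = -M₀ = -17 kN·m
Superposition: R_A = 36 kN, M_A = 163 kN·m

R_A = 36 kN, M_A = 163 kN·m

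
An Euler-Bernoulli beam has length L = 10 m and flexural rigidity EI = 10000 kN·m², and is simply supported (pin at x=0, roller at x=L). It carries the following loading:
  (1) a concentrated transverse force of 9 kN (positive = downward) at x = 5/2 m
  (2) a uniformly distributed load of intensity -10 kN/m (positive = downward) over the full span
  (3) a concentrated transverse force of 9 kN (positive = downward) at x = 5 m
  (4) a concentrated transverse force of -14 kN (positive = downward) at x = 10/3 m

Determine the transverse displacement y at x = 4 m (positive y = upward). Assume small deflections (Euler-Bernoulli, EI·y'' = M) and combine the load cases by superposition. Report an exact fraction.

y(4) = 509707/4320000 m

Load 1 — point force P=9 kN at a=5/2 m (b=L-a=15/2):
  y_1 = -Pa(L-x)(2Lx-a²-x²)/(6LEI)  [x>a] = -9·(5/2)·(10-4)·(2·10·4-(5/2)²-4²)/(6·10·10000) = -2079/160000 m
Load 2 — uniform load w=-10 kN/m over full span:
  y_2 = -wx(L³-2Lx²+x³)/(24EI) = -(-10)·4·(10³-2·10·4²+4³)/(24·10000) = 31/250 m
Load 3 — point force P=9 kN at a=5 m (b=L-a=5):
  y_3 = -Pbx(L²-b²-x²)/(6LEI)  [x≤a] = -9·5·4·(10²-5²-4²)/(6·10·10000) = -177/10000 m
Load 4 — point force P=-14 kN at a=10/3 m (b=L-a=20/3):
  y_4 = -Pa(L-x)(2Lx-a²-x²)/(6LEI)  [x>a] = -(-14)·(10/3)·(10-4)·(2·10·4-(10/3)²-4²)/(6·10·10000) = 833/33750 m
Superposition: y = Σ y_i = 509707/4320000 m ≈ 0.117988 m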